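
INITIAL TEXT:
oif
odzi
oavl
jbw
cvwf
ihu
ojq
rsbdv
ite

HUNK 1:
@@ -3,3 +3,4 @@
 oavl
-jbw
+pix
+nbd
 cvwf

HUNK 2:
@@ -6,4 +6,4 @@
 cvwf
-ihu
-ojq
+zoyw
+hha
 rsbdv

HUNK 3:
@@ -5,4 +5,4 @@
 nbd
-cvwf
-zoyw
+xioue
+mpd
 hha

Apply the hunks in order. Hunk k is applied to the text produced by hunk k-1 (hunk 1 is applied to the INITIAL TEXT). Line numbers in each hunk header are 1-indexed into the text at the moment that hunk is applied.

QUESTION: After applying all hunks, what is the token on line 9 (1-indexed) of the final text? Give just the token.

Answer: rsbdv

Derivation:
Hunk 1: at line 3 remove [jbw] add [pix,nbd] -> 10 lines: oif odzi oavl pix nbd cvwf ihu ojq rsbdv ite
Hunk 2: at line 6 remove [ihu,ojq] add [zoyw,hha] -> 10 lines: oif odzi oavl pix nbd cvwf zoyw hha rsbdv ite
Hunk 3: at line 5 remove [cvwf,zoyw] add [xioue,mpd] -> 10 lines: oif odzi oavl pix nbd xioue mpd hha rsbdv ite
Final line 9: rsbdv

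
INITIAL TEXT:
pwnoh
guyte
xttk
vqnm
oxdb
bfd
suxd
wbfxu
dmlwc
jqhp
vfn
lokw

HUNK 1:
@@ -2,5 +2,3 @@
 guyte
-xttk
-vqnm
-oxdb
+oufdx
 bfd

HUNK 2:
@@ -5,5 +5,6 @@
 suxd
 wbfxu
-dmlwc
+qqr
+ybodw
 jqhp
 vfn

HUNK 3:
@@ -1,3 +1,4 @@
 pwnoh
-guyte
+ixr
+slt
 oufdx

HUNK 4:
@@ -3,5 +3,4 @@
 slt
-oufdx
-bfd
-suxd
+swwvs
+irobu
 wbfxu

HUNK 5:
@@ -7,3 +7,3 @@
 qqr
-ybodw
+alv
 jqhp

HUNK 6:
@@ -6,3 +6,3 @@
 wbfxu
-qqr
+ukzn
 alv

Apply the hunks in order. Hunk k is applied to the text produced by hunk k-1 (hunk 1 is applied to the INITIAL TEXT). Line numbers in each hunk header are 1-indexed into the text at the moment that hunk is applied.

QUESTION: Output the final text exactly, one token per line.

Hunk 1: at line 2 remove [xttk,vqnm,oxdb] add [oufdx] -> 10 lines: pwnoh guyte oufdx bfd suxd wbfxu dmlwc jqhp vfn lokw
Hunk 2: at line 5 remove [dmlwc] add [qqr,ybodw] -> 11 lines: pwnoh guyte oufdx bfd suxd wbfxu qqr ybodw jqhp vfn lokw
Hunk 3: at line 1 remove [guyte] add [ixr,slt] -> 12 lines: pwnoh ixr slt oufdx bfd suxd wbfxu qqr ybodw jqhp vfn lokw
Hunk 4: at line 3 remove [oufdx,bfd,suxd] add [swwvs,irobu] -> 11 lines: pwnoh ixr slt swwvs irobu wbfxu qqr ybodw jqhp vfn lokw
Hunk 5: at line 7 remove [ybodw] add [alv] -> 11 lines: pwnoh ixr slt swwvs irobu wbfxu qqr alv jqhp vfn lokw
Hunk 6: at line 6 remove [qqr] add [ukzn] -> 11 lines: pwnoh ixr slt swwvs irobu wbfxu ukzn alv jqhp vfn lokw

Answer: pwnoh
ixr
slt
swwvs
irobu
wbfxu
ukzn
alv
jqhp
vfn
lokw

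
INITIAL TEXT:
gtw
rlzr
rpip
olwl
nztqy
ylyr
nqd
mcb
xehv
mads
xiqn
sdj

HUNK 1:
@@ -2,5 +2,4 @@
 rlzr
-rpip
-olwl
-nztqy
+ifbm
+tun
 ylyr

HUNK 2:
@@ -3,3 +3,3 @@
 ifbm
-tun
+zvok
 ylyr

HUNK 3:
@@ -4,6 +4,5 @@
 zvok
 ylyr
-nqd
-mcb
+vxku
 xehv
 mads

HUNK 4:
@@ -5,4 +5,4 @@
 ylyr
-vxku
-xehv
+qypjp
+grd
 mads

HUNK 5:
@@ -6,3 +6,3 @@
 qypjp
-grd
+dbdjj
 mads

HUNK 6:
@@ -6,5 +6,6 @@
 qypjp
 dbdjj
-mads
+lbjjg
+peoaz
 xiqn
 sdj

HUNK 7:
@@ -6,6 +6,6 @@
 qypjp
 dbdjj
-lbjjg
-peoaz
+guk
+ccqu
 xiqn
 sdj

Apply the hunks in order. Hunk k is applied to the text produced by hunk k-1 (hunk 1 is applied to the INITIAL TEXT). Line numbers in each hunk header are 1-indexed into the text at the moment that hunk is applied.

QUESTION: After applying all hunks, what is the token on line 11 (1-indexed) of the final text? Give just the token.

Answer: sdj

Derivation:
Hunk 1: at line 2 remove [rpip,olwl,nztqy] add [ifbm,tun] -> 11 lines: gtw rlzr ifbm tun ylyr nqd mcb xehv mads xiqn sdj
Hunk 2: at line 3 remove [tun] add [zvok] -> 11 lines: gtw rlzr ifbm zvok ylyr nqd mcb xehv mads xiqn sdj
Hunk 3: at line 4 remove [nqd,mcb] add [vxku] -> 10 lines: gtw rlzr ifbm zvok ylyr vxku xehv mads xiqn sdj
Hunk 4: at line 5 remove [vxku,xehv] add [qypjp,grd] -> 10 lines: gtw rlzr ifbm zvok ylyr qypjp grd mads xiqn sdj
Hunk 5: at line 6 remove [grd] add [dbdjj] -> 10 lines: gtw rlzr ifbm zvok ylyr qypjp dbdjj mads xiqn sdj
Hunk 6: at line 6 remove [mads] add [lbjjg,peoaz] -> 11 lines: gtw rlzr ifbm zvok ylyr qypjp dbdjj lbjjg peoaz xiqn sdj
Hunk 7: at line 6 remove [lbjjg,peoaz] add [guk,ccqu] -> 11 lines: gtw rlzr ifbm zvok ylyr qypjp dbdjj guk ccqu xiqn sdj
Final line 11: sdj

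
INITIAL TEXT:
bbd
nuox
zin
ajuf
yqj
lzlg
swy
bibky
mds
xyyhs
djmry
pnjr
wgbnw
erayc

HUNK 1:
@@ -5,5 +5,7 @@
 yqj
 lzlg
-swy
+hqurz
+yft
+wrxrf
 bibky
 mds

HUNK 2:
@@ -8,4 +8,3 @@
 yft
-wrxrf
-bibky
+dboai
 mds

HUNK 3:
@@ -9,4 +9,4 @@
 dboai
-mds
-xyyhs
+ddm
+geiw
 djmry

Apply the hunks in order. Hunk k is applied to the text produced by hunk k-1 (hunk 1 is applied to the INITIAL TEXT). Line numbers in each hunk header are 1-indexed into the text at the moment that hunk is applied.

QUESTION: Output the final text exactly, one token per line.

Answer: bbd
nuox
zin
ajuf
yqj
lzlg
hqurz
yft
dboai
ddm
geiw
djmry
pnjr
wgbnw
erayc

Derivation:
Hunk 1: at line 5 remove [swy] add [hqurz,yft,wrxrf] -> 16 lines: bbd nuox zin ajuf yqj lzlg hqurz yft wrxrf bibky mds xyyhs djmry pnjr wgbnw erayc
Hunk 2: at line 8 remove [wrxrf,bibky] add [dboai] -> 15 lines: bbd nuox zin ajuf yqj lzlg hqurz yft dboai mds xyyhs djmry pnjr wgbnw erayc
Hunk 3: at line 9 remove [mds,xyyhs] add [ddm,geiw] -> 15 lines: bbd nuox zin ajuf yqj lzlg hqurz yft dboai ddm geiw djmry pnjr wgbnw erayc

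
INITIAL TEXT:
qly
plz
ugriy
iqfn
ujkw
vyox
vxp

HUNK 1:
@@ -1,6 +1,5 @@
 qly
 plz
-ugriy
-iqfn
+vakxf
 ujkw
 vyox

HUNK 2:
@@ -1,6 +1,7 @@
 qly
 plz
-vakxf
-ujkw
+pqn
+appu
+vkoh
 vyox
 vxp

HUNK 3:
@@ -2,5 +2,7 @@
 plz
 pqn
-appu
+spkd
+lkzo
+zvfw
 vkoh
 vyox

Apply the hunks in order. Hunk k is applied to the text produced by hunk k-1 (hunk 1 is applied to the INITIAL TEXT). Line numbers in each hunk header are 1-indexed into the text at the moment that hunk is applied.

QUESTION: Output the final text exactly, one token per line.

Answer: qly
plz
pqn
spkd
lkzo
zvfw
vkoh
vyox
vxp

Derivation:
Hunk 1: at line 1 remove [ugriy,iqfn] add [vakxf] -> 6 lines: qly plz vakxf ujkw vyox vxp
Hunk 2: at line 1 remove [vakxf,ujkw] add [pqn,appu,vkoh] -> 7 lines: qly plz pqn appu vkoh vyox vxp
Hunk 3: at line 2 remove [appu] add [spkd,lkzo,zvfw] -> 9 lines: qly plz pqn spkd lkzo zvfw vkoh vyox vxp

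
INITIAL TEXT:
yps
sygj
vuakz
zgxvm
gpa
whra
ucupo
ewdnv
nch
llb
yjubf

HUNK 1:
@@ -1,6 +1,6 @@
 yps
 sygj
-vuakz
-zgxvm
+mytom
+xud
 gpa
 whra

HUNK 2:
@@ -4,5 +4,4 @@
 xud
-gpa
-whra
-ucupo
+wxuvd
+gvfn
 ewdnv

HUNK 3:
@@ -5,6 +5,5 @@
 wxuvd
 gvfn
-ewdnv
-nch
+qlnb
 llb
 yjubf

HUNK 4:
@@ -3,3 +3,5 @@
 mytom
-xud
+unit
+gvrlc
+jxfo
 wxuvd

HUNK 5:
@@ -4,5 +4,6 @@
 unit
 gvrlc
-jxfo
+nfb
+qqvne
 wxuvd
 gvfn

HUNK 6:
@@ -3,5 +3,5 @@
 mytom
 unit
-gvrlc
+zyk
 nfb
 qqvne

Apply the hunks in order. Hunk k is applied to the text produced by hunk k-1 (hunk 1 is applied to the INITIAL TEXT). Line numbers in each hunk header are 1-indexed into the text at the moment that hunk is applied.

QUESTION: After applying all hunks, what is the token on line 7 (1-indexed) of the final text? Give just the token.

Answer: qqvne

Derivation:
Hunk 1: at line 1 remove [vuakz,zgxvm] add [mytom,xud] -> 11 lines: yps sygj mytom xud gpa whra ucupo ewdnv nch llb yjubf
Hunk 2: at line 4 remove [gpa,whra,ucupo] add [wxuvd,gvfn] -> 10 lines: yps sygj mytom xud wxuvd gvfn ewdnv nch llb yjubf
Hunk 3: at line 5 remove [ewdnv,nch] add [qlnb] -> 9 lines: yps sygj mytom xud wxuvd gvfn qlnb llb yjubf
Hunk 4: at line 3 remove [xud] add [unit,gvrlc,jxfo] -> 11 lines: yps sygj mytom unit gvrlc jxfo wxuvd gvfn qlnb llb yjubf
Hunk 5: at line 4 remove [jxfo] add [nfb,qqvne] -> 12 lines: yps sygj mytom unit gvrlc nfb qqvne wxuvd gvfn qlnb llb yjubf
Hunk 6: at line 3 remove [gvrlc] add [zyk] -> 12 lines: yps sygj mytom unit zyk nfb qqvne wxuvd gvfn qlnb llb yjubf
Final line 7: qqvne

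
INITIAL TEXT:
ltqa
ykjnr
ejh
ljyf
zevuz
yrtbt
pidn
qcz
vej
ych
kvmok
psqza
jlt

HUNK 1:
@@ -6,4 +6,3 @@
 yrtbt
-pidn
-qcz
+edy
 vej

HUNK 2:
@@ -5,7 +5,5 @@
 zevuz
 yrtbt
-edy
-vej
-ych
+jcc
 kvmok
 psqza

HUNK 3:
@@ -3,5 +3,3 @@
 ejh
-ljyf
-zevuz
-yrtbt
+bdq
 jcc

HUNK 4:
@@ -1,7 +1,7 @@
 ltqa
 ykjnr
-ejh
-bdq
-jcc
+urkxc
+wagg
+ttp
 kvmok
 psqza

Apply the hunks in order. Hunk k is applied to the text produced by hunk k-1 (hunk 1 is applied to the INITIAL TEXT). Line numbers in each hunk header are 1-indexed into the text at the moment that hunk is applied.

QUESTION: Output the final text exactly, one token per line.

Answer: ltqa
ykjnr
urkxc
wagg
ttp
kvmok
psqza
jlt

Derivation:
Hunk 1: at line 6 remove [pidn,qcz] add [edy] -> 12 lines: ltqa ykjnr ejh ljyf zevuz yrtbt edy vej ych kvmok psqza jlt
Hunk 2: at line 5 remove [edy,vej,ych] add [jcc] -> 10 lines: ltqa ykjnr ejh ljyf zevuz yrtbt jcc kvmok psqza jlt
Hunk 3: at line 3 remove [ljyf,zevuz,yrtbt] add [bdq] -> 8 lines: ltqa ykjnr ejh bdq jcc kvmok psqza jlt
Hunk 4: at line 1 remove [ejh,bdq,jcc] add [urkxc,wagg,ttp] -> 8 lines: ltqa ykjnr urkxc wagg ttp kvmok psqza jlt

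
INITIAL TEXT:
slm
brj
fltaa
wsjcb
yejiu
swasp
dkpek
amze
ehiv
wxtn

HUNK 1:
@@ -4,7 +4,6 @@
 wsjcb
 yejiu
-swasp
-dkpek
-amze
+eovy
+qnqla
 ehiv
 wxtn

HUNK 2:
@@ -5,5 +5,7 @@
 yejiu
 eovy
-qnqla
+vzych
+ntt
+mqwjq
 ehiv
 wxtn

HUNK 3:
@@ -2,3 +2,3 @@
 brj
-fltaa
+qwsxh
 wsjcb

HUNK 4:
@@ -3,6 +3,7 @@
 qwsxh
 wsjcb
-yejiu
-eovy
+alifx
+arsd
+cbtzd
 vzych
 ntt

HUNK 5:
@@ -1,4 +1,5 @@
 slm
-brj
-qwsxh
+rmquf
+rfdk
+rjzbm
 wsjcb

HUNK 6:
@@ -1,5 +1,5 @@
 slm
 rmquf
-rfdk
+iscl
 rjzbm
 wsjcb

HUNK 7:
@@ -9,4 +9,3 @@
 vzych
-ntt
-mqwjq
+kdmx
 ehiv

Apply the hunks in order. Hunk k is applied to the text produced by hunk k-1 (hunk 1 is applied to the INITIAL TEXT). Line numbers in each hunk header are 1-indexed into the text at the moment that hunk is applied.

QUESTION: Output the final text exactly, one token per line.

Hunk 1: at line 4 remove [swasp,dkpek,amze] add [eovy,qnqla] -> 9 lines: slm brj fltaa wsjcb yejiu eovy qnqla ehiv wxtn
Hunk 2: at line 5 remove [qnqla] add [vzych,ntt,mqwjq] -> 11 lines: slm brj fltaa wsjcb yejiu eovy vzych ntt mqwjq ehiv wxtn
Hunk 3: at line 2 remove [fltaa] add [qwsxh] -> 11 lines: slm brj qwsxh wsjcb yejiu eovy vzych ntt mqwjq ehiv wxtn
Hunk 4: at line 3 remove [yejiu,eovy] add [alifx,arsd,cbtzd] -> 12 lines: slm brj qwsxh wsjcb alifx arsd cbtzd vzych ntt mqwjq ehiv wxtn
Hunk 5: at line 1 remove [brj,qwsxh] add [rmquf,rfdk,rjzbm] -> 13 lines: slm rmquf rfdk rjzbm wsjcb alifx arsd cbtzd vzych ntt mqwjq ehiv wxtn
Hunk 6: at line 1 remove [rfdk] add [iscl] -> 13 lines: slm rmquf iscl rjzbm wsjcb alifx arsd cbtzd vzych ntt mqwjq ehiv wxtn
Hunk 7: at line 9 remove [ntt,mqwjq] add [kdmx] -> 12 lines: slm rmquf iscl rjzbm wsjcb alifx arsd cbtzd vzych kdmx ehiv wxtn

Answer: slm
rmquf
iscl
rjzbm
wsjcb
alifx
arsd
cbtzd
vzych
kdmx
ehiv
wxtn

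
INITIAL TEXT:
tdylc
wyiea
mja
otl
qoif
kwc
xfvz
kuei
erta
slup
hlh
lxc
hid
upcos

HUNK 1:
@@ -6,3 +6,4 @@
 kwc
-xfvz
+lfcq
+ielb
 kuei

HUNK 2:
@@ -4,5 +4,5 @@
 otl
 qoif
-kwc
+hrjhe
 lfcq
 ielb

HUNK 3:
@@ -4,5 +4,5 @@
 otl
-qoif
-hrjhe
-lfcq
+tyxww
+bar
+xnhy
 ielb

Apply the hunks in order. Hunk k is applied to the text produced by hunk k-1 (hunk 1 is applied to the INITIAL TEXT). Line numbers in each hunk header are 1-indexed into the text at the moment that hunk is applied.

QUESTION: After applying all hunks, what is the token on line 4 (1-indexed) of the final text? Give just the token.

Answer: otl

Derivation:
Hunk 1: at line 6 remove [xfvz] add [lfcq,ielb] -> 15 lines: tdylc wyiea mja otl qoif kwc lfcq ielb kuei erta slup hlh lxc hid upcos
Hunk 2: at line 4 remove [kwc] add [hrjhe] -> 15 lines: tdylc wyiea mja otl qoif hrjhe lfcq ielb kuei erta slup hlh lxc hid upcos
Hunk 3: at line 4 remove [qoif,hrjhe,lfcq] add [tyxww,bar,xnhy] -> 15 lines: tdylc wyiea mja otl tyxww bar xnhy ielb kuei erta slup hlh lxc hid upcos
Final line 4: otl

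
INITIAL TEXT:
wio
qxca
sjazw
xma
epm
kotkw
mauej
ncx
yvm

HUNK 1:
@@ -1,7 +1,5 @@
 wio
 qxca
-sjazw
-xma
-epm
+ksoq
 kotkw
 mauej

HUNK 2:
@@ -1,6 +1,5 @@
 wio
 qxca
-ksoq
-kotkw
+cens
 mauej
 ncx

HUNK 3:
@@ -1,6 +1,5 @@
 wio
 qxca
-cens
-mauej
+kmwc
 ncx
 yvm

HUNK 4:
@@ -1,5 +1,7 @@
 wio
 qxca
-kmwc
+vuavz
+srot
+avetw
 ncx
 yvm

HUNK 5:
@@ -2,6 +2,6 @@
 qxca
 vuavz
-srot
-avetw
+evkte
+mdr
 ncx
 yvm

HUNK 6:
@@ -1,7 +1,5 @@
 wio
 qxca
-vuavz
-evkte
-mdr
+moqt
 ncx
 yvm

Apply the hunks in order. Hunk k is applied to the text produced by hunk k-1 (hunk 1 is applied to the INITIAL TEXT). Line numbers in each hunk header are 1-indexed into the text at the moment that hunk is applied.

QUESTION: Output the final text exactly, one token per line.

Hunk 1: at line 1 remove [sjazw,xma,epm] add [ksoq] -> 7 lines: wio qxca ksoq kotkw mauej ncx yvm
Hunk 2: at line 1 remove [ksoq,kotkw] add [cens] -> 6 lines: wio qxca cens mauej ncx yvm
Hunk 3: at line 1 remove [cens,mauej] add [kmwc] -> 5 lines: wio qxca kmwc ncx yvm
Hunk 4: at line 1 remove [kmwc] add [vuavz,srot,avetw] -> 7 lines: wio qxca vuavz srot avetw ncx yvm
Hunk 5: at line 2 remove [srot,avetw] add [evkte,mdr] -> 7 lines: wio qxca vuavz evkte mdr ncx yvm
Hunk 6: at line 1 remove [vuavz,evkte,mdr] add [moqt] -> 5 lines: wio qxca moqt ncx yvm

Answer: wio
qxca
moqt
ncx
yvm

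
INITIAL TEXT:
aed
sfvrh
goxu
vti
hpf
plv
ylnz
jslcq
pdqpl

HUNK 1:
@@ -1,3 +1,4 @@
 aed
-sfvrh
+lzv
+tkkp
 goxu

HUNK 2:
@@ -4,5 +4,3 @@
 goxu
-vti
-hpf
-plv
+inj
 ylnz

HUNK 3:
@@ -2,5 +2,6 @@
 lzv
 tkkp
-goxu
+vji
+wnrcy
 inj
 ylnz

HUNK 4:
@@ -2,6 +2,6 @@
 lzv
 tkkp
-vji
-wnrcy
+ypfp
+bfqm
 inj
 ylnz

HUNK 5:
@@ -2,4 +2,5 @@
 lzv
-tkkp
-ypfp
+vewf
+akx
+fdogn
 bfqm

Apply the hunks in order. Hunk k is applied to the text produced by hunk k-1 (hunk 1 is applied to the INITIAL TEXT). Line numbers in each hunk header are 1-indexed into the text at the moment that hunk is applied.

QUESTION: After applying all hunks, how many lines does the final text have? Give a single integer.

Answer: 10

Derivation:
Hunk 1: at line 1 remove [sfvrh] add [lzv,tkkp] -> 10 lines: aed lzv tkkp goxu vti hpf plv ylnz jslcq pdqpl
Hunk 2: at line 4 remove [vti,hpf,plv] add [inj] -> 8 lines: aed lzv tkkp goxu inj ylnz jslcq pdqpl
Hunk 3: at line 2 remove [goxu] add [vji,wnrcy] -> 9 lines: aed lzv tkkp vji wnrcy inj ylnz jslcq pdqpl
Hunk 4: at line 2 remove [vji,wnrcy] add [ypfp,bfqm] -> 9 lines: aed lzv tkkp ypfp bfqm inj ylnz jslcq pdqpl
Hunk 5: at line 2 remove [tkkp,ypfp] add [vewf,akx,fdogn] -> 10 lines: aed lzv vewf akx fdogn bfqm inj ylnz jslcq pdqpl
Final line count: 10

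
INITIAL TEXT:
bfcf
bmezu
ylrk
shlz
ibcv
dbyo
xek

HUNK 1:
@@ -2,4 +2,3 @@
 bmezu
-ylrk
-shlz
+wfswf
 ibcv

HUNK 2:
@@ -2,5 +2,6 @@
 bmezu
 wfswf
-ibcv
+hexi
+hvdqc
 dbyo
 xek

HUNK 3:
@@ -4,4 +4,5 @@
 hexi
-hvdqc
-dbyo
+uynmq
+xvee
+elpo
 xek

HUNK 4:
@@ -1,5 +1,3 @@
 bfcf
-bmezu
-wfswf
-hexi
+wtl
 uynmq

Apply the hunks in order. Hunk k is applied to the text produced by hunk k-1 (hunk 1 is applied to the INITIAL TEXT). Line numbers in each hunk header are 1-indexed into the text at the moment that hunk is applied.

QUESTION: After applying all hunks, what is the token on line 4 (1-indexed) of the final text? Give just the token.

Answer: xvee

Derivation:
Hunk 1: at line 2 remove [ylrk,shlz] add [wfswf] -> 6 lines: bfcf bmezu wfswf ibcv dbyo xek
Hunk 2: at line 2 remove [ibcv] add [hexi,hvdqc] -> 7 lines: bfcf bmezu wfswf hexi hvdqc dbyo xek
Hunk 3: at line 4 remove [hvdqc,dbyo] add [uynmq,xvee,elpo] -> 8 lines: bfcf bmezu wfswf hexi uynmq xvee elpo xek
Hunk 4: at line 1 remove [bmezu,wfswf,hexi] add [wtl] -> 6 lines: bfcf wtl uynmq xvee elpo xek
Final line 4: xvee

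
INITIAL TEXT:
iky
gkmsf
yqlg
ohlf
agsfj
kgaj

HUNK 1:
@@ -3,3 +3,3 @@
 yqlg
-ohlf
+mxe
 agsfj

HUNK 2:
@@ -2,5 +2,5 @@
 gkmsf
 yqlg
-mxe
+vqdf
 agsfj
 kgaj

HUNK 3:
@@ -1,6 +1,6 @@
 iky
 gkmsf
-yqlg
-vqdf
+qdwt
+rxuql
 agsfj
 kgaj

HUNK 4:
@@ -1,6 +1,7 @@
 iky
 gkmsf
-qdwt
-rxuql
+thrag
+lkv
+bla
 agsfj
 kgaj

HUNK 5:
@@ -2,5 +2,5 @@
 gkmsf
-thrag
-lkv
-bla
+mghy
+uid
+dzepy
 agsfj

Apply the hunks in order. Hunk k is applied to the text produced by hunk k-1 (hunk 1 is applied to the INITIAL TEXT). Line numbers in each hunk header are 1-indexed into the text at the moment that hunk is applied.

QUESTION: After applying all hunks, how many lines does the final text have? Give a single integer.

Hunk 1: at line 3 remove [ohlf] add [mxe] -> 6 lines: iky gkmsf yqlg mxe agsfj kgaj
Hunk 2: at line 2 remove [mxe] add [vqdf] -> 6 lines: iky gkmsf yqlg vqdf agsfj kgaj
Hunk 3: at line 1 remove [yqlg,vqdf] add [qdwt,rxuql] -> 6 lines: iky gkmsf qdwt rxuql agsfj kgaj
Hunk 4: at line 1 remove [qdwt,rxuql] add [thrag,lkv,bla] -> 7 lines: iky gkmsf thrag lkv bla agsfj kgaj
Hunk 5: at line 2 remove [thrag,lkv,bla] add [mghy,uid,dzepy] -> 7 lines: iky gkmsf mghy uid dzepy agsfj kgaj
Final line count: 7

Answer: 7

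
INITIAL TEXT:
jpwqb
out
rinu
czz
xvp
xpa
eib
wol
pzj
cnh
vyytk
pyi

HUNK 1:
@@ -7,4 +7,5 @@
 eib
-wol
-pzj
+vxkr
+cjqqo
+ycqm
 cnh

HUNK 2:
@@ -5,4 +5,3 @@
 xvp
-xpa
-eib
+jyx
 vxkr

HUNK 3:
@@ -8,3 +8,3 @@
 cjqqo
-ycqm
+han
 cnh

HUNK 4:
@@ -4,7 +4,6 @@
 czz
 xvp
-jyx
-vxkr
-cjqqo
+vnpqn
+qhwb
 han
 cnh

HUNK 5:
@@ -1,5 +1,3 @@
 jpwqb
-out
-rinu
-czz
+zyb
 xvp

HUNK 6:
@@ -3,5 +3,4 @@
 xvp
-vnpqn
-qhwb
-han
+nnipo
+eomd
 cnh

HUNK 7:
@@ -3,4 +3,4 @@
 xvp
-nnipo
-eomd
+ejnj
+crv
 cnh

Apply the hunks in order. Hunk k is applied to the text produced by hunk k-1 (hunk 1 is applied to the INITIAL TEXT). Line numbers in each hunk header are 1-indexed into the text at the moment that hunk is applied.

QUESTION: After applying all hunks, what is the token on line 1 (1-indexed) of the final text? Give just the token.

Answer: jpwqb

Derivation:
Hunk 1: at line 7 remove [wol,pzj] add [vxkr,cjqqo,ycqm] -> 13 lines: jpwqb out rinu czz xvp xpa eib vxkr cjqqo ycqm cnh vyytk pyi
Hunk 2: at line 5 remove [xpa,eib] add [jyx] -> 12 lines: jpwqb out rinu czz xvp jyx vxkr cjqqo ycqm cnh vyytk pyi
Hunk 3: at line 8 remove [ycqm] add [han] -> 12 lines: jpwqb out rinu czz xvp jyx vxkr cjqqo han cnh vyytk pyi
Hunk 4: at line 4 remove [jyx,vxkr,cjqqo] add [vnpqn,qhwb] -> 11 lines: jpwqb out rinu czz xvp vnpqn qhwb han cnh vyytk pyi
Hunk 5: at line 1 remove [out,rinu,czz] add [zyb] -> 9 lines: jpwqb zyb xvp vnpqn qhwb han cnh vyytk pyi
Hunk 6: at line 3 remove [vnpqn,qhwb,han] add [nnipo,eomd] -> 8 lines: jpwqb zyb xvp nnipo eomd cnh vyytk pyi
Hunk 7: at line 3 remove [nnipo,eomd] add [ejnj,crv] -> 8 lines: jpwqb zyb xvp ejnj crv cnh vyytk pyi
Final line 1: jpwqb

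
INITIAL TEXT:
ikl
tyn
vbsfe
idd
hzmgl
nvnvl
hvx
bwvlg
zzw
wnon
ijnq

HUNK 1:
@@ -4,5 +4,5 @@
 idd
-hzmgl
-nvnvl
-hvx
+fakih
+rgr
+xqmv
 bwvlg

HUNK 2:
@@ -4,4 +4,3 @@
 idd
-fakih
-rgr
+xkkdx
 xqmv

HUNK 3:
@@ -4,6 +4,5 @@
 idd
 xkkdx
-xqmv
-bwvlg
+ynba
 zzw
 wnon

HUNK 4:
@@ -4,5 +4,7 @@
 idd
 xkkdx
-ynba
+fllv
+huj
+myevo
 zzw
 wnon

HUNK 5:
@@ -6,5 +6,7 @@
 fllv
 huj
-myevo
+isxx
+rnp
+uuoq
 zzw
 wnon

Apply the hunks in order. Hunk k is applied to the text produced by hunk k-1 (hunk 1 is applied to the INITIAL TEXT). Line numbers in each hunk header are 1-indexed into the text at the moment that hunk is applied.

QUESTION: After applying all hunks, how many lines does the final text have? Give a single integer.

Hunk 1: at line 4 remove [hzmgl,nvnvl,hvx] add [fakih,rgr,xqmv] -> 11 lines: ikl tyn vbsfe idd fakih rgr xqmv bwvlg zzw wnon ijnq
Hunk 2: at line 4 remove [fakih,rgr] add [xkkdx] -> 10 lines: ikl tyn vbsfe idd xkkdx xqmv bwvlg zzw wnon ijnq
Hunk 3: at line 4 remove [xqmv,bwvlg] add [ynba] -> 9 lines: ikl tyn vbsfe idd xkkdx ynba zzw wnon ijnq
Hunk 4: at line 4 remove [ynba] add [fllv,huj,myevo] -> 11 lines: ikl tyn vbsfe idd xkkdx fllv huj myevo zzw wnon ijnq
Hunk 5: at line 6 remove [myevo] add [isxx,rnp,uuoq] -> 13 lines: ikl tyn vbsfe idd xkkdx fllv huj isxx rnp uuoq zzw wnon ijnq
Final line count: 13

Answer: 13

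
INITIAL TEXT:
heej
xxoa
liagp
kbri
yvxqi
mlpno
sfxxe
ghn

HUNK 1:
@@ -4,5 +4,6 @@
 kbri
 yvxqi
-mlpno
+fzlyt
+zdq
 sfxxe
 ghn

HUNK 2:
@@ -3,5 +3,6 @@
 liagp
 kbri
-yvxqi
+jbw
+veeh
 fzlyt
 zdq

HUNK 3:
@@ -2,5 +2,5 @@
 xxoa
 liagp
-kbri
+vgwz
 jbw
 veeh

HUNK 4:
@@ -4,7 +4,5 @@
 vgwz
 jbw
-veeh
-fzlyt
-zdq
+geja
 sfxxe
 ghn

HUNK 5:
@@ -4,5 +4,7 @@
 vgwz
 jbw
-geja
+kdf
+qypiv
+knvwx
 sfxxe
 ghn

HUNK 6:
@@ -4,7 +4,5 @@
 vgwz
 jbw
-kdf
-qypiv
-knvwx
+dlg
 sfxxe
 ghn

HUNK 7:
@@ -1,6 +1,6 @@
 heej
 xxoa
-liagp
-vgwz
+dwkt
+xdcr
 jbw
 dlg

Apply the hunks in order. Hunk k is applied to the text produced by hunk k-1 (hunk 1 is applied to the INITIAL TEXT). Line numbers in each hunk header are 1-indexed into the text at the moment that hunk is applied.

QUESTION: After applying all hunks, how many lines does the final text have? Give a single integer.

Hunk 1: at line 4 remove [mlpno] add [fzlyt,zdq] -> 9 lines: heej xxoa liagp kbri yvxqi fzlyt zdq sfxxe ghn
Hunk 2: at line 3 remove [yvxqi] add [jbw,veeh] -> 10 lines: heej xxoa liagp kbri jbw veeh fzlyt zdq sfxxe ghn
Hunk 3: at line 2 remove [kbri] add [vgwz] -> 10 lines: heej xxoa liagp vgwz jbw veeh fzlyt zdq sfxxe ghn
Hunk 4: at line 4 remove [veeh,fzlyt,zdq] add [geja] -> 8 lines: heej xxoa liagp vgwz jbw geja sfxxe ghn
Hunk 5: at line 4 remove [geja] add [kdf,qypiv,knvwx] -> 10 lines: heej xxoa liagp vgwz jbw kdf qypiv knvwx sfxxe ghn
Hunk 6: at line 4 remove [kdf,qypiv,knvwx] add [dlg] -> 8 lines: heej xxoa liagp vgwz jbw dlg sfxxe ghn
Hunk 7: at line 1 remove [liagp,vgwz] add [dwkt,xdcr] -> 8 lines: heej xxoa dwkt xdcr jbw dlg sfxxe ghn
Final line count: 8

Answer: 8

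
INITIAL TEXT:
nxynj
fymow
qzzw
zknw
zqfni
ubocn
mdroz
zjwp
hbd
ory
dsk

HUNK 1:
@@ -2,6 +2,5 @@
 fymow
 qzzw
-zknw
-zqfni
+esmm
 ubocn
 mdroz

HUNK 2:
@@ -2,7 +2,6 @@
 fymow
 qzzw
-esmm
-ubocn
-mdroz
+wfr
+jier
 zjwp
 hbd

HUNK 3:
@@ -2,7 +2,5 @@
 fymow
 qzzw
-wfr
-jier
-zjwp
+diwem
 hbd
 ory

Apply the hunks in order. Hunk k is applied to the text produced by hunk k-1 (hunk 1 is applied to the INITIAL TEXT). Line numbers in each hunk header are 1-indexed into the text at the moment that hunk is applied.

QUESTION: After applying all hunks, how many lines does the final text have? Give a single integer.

Answer: 7

Derivation:
Hunk 1: at line 2 remove [zknw,zqfni] add [esmm] -> 10 lines: nxynj fymow qzzw esmm ubocn mdroz zjwp hbd ory dsk
Hunk 2: at line 2 remove [esmm,ubocn,mdroz] add [wfr,jier] -> 9 lines: nxynj fymow qzzw wfr jier zjwp hbd ory dsk
Hunk 3: at line 2 remove [wfr,jier,zjwp] add [diwem] -> 7 lines: nxynj fymow qzzw diwem hbd ory dsk
Final line count: 7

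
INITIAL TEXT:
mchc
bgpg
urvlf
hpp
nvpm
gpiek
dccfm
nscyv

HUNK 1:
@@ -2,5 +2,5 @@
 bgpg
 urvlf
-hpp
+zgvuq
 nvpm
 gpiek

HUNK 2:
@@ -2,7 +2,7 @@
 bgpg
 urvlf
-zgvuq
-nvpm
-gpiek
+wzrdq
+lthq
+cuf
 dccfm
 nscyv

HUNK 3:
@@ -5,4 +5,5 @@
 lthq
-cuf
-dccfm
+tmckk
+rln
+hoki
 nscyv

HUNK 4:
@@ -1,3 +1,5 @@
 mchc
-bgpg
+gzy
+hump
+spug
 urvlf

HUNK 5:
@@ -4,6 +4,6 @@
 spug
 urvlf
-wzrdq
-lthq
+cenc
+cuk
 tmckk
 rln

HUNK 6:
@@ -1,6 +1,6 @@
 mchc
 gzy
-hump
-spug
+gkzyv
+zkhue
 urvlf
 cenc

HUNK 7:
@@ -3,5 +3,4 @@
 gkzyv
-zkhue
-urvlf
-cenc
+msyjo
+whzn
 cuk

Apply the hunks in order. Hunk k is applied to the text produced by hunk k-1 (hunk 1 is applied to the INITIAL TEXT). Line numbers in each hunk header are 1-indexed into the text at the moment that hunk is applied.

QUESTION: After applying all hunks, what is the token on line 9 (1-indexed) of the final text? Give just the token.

Hunk 1: at line 2 remove [hpp] add [zgvuq] -> 8 lines: mchc bgpg urvlf zgvuq nvpm gpiek dccfm nscyv
Hunk 2: at line 2 remove [zgvuq,nvpm,gpiek] add [wzrdq,lthq,cuf] -> 8 lines: mchc bgpg urvlf wzrdq lthq cuf dccfm nscyv
Hunk 3: at line 5 remove [cuf,dccfm] add [tmckk,rln,hoki] -> 9 lines: mchc bgpg urvlf wzrdq lthq tmckk rln hoki nscyv
Hunk 4: at line 1 remove [bgpg] add [gzy,hump,spug] -> 11 lines: mchc gzy hump spug urvlf wzrdq lthq tmckk rln hoki nscyv
Hunk 5: at line 4 remove [wzrdq,lthq] add [cenc,cuk] -> 11 lines: mchc gzy hump spug urvlf cenc cuk tmckk rln hoki nscyv
Hunk 6: at line 1 remove [hump,spug] add [gkzyv,zkhue] -> 11 lines: mchc gzy gkzyv zkhue urvlf cenc cuk tmckk rln hoki nscyv
Hunk 7: at line 3 remove [zkhue,urvlf,cenc] add [msyjo,whzn] -> 10 lines: mchc gzy gkzyv msyjo whzn cuk tmckk rln hoki nscyv
Final line 9: hoki

Answer: hoki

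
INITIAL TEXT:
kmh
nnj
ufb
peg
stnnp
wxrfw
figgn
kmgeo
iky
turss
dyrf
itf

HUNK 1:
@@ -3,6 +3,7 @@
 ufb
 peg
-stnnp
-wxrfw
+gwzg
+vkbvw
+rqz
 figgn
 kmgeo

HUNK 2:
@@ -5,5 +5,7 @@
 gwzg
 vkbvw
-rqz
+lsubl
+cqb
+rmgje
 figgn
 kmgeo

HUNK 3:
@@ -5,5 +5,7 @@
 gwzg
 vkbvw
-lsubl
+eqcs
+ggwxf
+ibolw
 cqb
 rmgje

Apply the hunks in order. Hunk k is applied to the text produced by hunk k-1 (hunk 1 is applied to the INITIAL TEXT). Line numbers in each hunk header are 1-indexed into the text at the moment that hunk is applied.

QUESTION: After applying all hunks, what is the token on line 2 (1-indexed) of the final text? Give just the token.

Hunk 1: at line 3 remove [stnnp,wxrfw] add [gwzg,vkbvw,rqz] -> 13 lines: kmh nnj ufb peg gwzg vkbvw rqz figgn kmgeo iky turss dyrf itf
Hunk 2: at line 5 remove [rqz] add [lsubl,cqb,rmgje] -> 15 lines: kmh nnj ufb peg gwzg vkbvw lsubl cqb rmgje figgn kmgeo iky turss dyrf itf
Hunk 3: at line 5 remove [lsubl] add [eqcs,ggwxf,ibolw] -> 17 lines: kmh nnj ufb peg gwzg vkbvw eqcs ggwxf ibolw cqb rmgje figgn kmgeo iky turss dyrf itf
Final line 2: nnj

Answer: nnj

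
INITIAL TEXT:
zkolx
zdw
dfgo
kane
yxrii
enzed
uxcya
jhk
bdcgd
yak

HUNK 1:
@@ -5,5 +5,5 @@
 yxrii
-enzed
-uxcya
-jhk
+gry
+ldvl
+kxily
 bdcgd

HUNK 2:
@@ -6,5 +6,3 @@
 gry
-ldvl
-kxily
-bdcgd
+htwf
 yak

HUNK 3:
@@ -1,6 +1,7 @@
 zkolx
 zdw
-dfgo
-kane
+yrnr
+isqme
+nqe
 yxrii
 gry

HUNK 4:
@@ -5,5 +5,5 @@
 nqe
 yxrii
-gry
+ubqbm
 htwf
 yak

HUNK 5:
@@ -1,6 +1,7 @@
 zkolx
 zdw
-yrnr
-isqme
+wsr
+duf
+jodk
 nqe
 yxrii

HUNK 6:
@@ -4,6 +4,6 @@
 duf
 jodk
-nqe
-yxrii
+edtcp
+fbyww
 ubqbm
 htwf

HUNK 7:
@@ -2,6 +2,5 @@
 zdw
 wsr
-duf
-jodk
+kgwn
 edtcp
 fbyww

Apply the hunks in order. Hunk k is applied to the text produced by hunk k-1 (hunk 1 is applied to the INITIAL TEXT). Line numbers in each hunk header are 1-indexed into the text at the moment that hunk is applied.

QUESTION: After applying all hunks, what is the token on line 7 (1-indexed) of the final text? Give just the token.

Hunk 1: at line 5 remove [enzed,uxcya,jhk] add [gry,ldvl,kxily] -> 10 lines: zkolx zdw dfgo kane yxrii gry ldvl kxily bdcgd yak
Hunk 2: at line 6 remove [ldvl,kxily,bdcgd] add [htwf] -> 8 lines: zkolx zdw dfgo kane yxrii gry htwf yak
Hunk 3: at line 1 remove [dfgo,kane] add [yrnr,isqme,nqe] -> 9 lines: zkolx zdw yrnr isqme nqe yxrii gry htwf yak
Hunk 4: at line 5 remove [gry] add [ubqbm] -> 9 lines: zkolx zdw yrnr isqme nqe yxrii ubqbm htwf yak
Hunk 5: at line 1 remove [yrnr,isqme] add [wsr,duf,jodk] -> 10 lines: zkolx zdw wsr duf jodk nqe yxrii ubqbm htwf yak
Hunk 6: at line 4 remove [nqe,yxrii] add [edtcp,fbyww] -> 10 lines: zkolx zdw wsr duf jodk edtcp fbyww ubqbm htwf yak
Hunk 7: at line 2 remove [duf,jodk] add [kgwn] -> 9 lines: zkolx zdw wsr kgwn edtcp fbyww ubqbm htwf yak
Final line 7: ubqbm

Answer: ubqbm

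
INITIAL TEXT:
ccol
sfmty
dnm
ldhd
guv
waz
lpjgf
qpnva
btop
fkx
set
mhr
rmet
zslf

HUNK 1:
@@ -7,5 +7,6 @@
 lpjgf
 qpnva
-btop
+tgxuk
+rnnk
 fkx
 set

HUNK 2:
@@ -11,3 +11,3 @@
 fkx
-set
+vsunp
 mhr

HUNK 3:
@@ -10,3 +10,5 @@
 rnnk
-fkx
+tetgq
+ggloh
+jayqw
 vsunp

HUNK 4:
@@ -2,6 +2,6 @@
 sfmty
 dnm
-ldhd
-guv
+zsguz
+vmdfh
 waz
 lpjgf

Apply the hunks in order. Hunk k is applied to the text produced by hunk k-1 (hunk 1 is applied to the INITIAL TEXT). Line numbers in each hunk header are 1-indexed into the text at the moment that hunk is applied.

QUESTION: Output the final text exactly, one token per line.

Answer: ccol
sfmty
dnm
zsguz
vmdfh
waz
lpjgf
qpnva
tgxuk
rnnk
tetgq
ggloh
jayqw
vsunp
mhr
rmet
zslf

Derivation:
Hunk 1: at line 7 remove [btop] add [tgxuk,rnnk] -> 15 lines: ccol sfmty dnm ldhd guv waz lpjgf qpnva tgxuk rnnk fkx set mhr rmet zslf
Hunk 2: at line 11 remove [set] add [vsunp] -> 15 lines: ccol sfmty dnm ldhd guv waz lpjgf qpnva tgxuk rnnk fkx vsunp mhr rmet zslf
Hunk 3: at line 10 remove [fkx] add [tetgq,ggloh,jayqw] -> 17 lines: ccol sfmty dnm ldhd guv waz lpjgf qpnva tgxuk rnnk tetgq ggloh jayqw vsunp mhr rmet zslf
Hunk 4: at line 2 remove [ldhd,guv] add [zsguz,vmdfh] -> 17 lines: ccol sfmty dnm zsguz vmdfh waz lpjgf qpnva tgxuk rnnk tetgq ggloh jayqw vsunp mhr rmet zslf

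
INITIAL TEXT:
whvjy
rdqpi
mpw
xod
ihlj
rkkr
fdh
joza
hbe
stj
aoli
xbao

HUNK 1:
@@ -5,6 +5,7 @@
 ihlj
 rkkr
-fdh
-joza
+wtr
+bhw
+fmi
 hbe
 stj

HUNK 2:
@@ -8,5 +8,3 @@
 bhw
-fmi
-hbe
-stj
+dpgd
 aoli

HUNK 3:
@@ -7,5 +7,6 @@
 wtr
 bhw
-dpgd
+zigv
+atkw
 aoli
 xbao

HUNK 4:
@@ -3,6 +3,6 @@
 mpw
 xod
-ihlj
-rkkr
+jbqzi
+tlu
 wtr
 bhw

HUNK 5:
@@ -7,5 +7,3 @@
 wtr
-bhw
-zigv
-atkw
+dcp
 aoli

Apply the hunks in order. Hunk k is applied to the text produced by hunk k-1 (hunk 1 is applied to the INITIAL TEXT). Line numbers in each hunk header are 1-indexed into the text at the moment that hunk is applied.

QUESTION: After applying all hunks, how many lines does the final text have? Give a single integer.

Hunk 1: at line 5 remove [fdh,joza] add [wtr,bhw,fmi] -> 13 lines: whvjy rdqpi mpw xod ihlj rkkr wtr bhw fmi hbe stj aoli xbao
Hunk 2: at line 8 remove [fmi,hbe,stj] add [dpgd] -> 11 lines: whvjy rdqpi mpw xod ihlj rkkr wtr bhw dpgd aoli xbao
Hunk 3: at line 7 remove [dpgd] add [zigv,atkw] -> 12 lines: whvjy rdqpi mpw xod ihlj rkkr wtr bhw zigv atkw aoli xbao
Hunk 4: at line 3 remove [ihlj,rkkr] add [jbqzi,tlu] -> 12 lines: whvjy rdqpi mpw xod jbqzi tlu wtr bhw zigv atkw aoli xbao
Hunk 5: at line 7 remove [bhw,zigv,atkw] add [dcp] -> 10 lines: whvjy rdqpi mpw xod jbqzi tlu wtr dcp aoli xbao
Final line count: 10

Answer: 10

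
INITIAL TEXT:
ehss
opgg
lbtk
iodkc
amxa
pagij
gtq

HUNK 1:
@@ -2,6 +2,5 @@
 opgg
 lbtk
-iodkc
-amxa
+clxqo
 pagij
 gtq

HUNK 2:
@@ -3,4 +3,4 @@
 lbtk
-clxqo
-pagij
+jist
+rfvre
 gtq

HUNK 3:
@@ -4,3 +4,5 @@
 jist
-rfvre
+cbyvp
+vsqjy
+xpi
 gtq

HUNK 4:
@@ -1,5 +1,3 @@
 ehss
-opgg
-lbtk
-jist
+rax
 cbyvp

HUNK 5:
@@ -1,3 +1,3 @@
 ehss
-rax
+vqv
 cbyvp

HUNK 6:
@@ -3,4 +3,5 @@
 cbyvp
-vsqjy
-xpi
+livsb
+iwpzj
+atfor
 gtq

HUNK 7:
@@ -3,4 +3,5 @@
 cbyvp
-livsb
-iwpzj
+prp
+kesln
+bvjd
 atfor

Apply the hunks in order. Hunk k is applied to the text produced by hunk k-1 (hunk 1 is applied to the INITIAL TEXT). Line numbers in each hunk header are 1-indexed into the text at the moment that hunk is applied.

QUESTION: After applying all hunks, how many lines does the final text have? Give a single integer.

Answer: 8

Derivation:
Hunk 1: at line 2 remove [iodkc,amxa] add [clxqo] -> 6 lines: ehss opgg lbtk clxqo pagij gtq
Hunk 2: at line 3 remove [clxqo,pagij] add [jist,rfvre] -> 6 lines: ehss opgg lbtk jist rfvre gtq
Hunk 3: at line 4 remove [rfvre] add [cbyvp,vsqjy,xpi] -> 8 lines: ehss opgg lbtk jist cbyvp vsqjy xpi gtq
Hunk 4: at line 1 remove [opgg,lbtk,jist] add [rax] -> 6 lines: ehss rax cbyvp vsqjy xpi gtq
Hunk 5: at line 1 remove [rax] add [vqv] -> 6 lines: ehss vqv cbyvp vsqjy xpi gtq
Hunk 6: at line 3 remove [vsqjy,xpi] add [livsb,iwpzj,atfor] -> 7 lines: ehss vqv cbyvp livsb iwpzj atfor gtq
Hunk 7: at line 3 remove [livsb,iwpzj] add [prp,kesln,bvjd] -> 8 lines: ehss vqv cbyvp prp kesln bvjd atfor gtq
Final line count: 8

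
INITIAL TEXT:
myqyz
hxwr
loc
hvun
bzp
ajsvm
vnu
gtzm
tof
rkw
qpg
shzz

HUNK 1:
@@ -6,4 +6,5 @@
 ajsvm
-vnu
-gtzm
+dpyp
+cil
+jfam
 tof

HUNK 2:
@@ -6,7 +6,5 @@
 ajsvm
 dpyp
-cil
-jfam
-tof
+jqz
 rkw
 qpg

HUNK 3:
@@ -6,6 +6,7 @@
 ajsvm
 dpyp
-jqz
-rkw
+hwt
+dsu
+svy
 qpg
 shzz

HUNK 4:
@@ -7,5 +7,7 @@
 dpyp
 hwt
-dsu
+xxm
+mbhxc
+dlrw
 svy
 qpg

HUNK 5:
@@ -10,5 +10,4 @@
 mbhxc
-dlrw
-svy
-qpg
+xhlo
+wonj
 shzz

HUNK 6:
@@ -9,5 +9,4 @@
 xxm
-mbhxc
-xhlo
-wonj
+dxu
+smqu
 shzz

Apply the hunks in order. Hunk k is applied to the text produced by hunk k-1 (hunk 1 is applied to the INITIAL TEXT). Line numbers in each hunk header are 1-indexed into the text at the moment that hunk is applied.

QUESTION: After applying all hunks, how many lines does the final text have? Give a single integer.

Answer: 12

Derivation:
Hunk 1: at line 6 remove [vnu,gtzm] add [dpyp,cil,jfam] -> 13 lines: myqyz hxwr loc hvun bzp ajsvm dpyp cil jfam tof rkw qpg shzz
Hunk 2: at line 6 remove [cil,jfam,tof] add [jqz] -> 11 lines: myqyz hxwr loc hvun bzp ajsvm dpyp jqz rkw qpg shzz
Hunk 3: at line 6 remove [jqz,rkw] add [hwt,dsu,svy] -> 12 lines: myqyz hxwr loc hvun bzp ajsvm dpyp hwt dsu svy qpg shzz
Hunk 4: at line 7 remove [dsu] add [xxm,mbhxc,dlrw] -> 14 lines: myqyz hxwr loc hvun bzp ajsvm dpyp hwt xxm mbhxc dlrw svy qpg shzz
Hunk 5: at line 10 remove [dlrw,svy,qpg] add [xhlo,wonj] -> 13 lines: myqyz hxwr loc hvun bzp ajsvm dpyp hwt xxm mbhxc xhlo wonj shzz
Hunk 6: at line 9 remove [mbhxc,xhlo,wonj] add [dxu,smqu] -> 12 lines: myqyz hxwr loc hvun bzp ajsvm dpyp hwt xxm dxu smqu shzz
Final line count: 12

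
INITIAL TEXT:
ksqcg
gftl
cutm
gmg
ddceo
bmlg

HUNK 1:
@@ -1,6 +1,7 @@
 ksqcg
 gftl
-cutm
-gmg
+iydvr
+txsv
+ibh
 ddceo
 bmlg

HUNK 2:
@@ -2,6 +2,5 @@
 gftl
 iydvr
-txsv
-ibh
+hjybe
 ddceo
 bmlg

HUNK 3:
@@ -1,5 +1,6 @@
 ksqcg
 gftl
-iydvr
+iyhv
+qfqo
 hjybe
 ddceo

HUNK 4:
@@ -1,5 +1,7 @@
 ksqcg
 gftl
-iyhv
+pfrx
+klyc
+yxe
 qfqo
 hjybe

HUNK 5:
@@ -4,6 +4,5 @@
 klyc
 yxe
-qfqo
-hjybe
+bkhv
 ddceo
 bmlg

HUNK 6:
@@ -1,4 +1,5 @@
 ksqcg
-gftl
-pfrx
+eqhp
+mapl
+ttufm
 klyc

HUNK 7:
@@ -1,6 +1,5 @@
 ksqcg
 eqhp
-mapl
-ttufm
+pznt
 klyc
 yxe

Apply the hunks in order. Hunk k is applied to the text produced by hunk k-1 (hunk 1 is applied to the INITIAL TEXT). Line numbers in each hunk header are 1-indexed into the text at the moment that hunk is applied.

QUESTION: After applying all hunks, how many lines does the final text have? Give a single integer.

Hunk 1: at line 1 remove [cutm,gmg] add [iydvr,txsv,ibh] -> 7 lines: ksqcg gftl iydvr txsv ibh ddceo bmlg
Hunk 2: at line 2 remove [txsv,ibh] add [hjybe] -> 6 lines: ksqcg gftl iydvr hjybe ddceo bmlg
Hunk 3: at line 1 remove [iydvr] add [iyhv,qfqo] -> 7 lines: ksqcg gftl iyhv qfqo hjybe ddceo bmlg
Hunk 4: at line 1 remove [iyhv] add [pfrx,klyc,yxe] -> 9 lines: ksqcg gftl pfrx klyc yxe qfqo hjybe ddceo bmlg
Hunk 5: at line 4 remove [qfqo,hjybe] add [bkhv] -> 8 lines: ksqcg gftl pfrx klyc yxe bkhv ddceo bmlg
Hunk 6: at line 1 remove [gftl,pfrx] add [eqhp,mapl,ttufm] -> 9 lines: ksqcg eqhp mapl ttufm klyc yxe bkhv ddceo bmlg
Hunk 7: at line 1 remove [mapl,ttufm] add [pznt] -> 8 lines: ksqcg eqhp pznt klyc yxe bkhv ddceo bmlg
Final line count: 8

Answer: 8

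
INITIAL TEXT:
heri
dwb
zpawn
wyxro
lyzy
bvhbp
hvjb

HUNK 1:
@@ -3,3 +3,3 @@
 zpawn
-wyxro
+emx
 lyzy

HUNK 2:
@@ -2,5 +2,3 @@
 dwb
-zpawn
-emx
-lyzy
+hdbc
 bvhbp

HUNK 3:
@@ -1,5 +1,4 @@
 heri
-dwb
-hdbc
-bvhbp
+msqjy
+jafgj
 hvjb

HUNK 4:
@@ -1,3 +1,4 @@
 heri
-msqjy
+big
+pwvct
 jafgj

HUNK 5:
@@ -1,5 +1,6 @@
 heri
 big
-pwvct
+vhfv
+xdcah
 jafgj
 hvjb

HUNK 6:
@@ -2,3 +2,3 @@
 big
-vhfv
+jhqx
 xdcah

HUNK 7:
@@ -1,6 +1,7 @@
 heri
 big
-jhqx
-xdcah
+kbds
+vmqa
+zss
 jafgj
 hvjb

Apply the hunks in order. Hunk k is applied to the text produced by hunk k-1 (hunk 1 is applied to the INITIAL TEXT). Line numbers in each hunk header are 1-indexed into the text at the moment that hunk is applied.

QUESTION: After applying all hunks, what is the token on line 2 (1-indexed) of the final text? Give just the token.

Hunk 1: at line 3 remove [wyxro] add [emx] -> 7 lines: heri dwb zpawn emx lyzy bvhbp hvjb
Hunk 2: at line 2 remove [zpawn,emx,lyzy] add [hdbc] -> 5 lines: heri dwb hdbc bvhbp hvjb
Hunk 3: at line 1 remove [dwb,hdbc,bvhbp] add [msqjy,jafgj] -> 4 lines: heri msqjy jafgj hvjb
Hunk 4: at line 1 remove [msqjy] add [big,pwvct] -> 5 lines: heri big pwvct jafgj hvjb
Hunk 5: at line 1 remove [pwvct] add [vhfv,xdcah] -> 6 lines: heri big vhfv xdcah jafgj hvjb
Hunk 6: at line 2 remove [vhfv] add [jhqx] -> 6 lines: heri big jhqx xdcah jafgj hvjb
Hunk 7: at line 1 remove [jhqx,xdcah] add [kbds,vmqa,zss] -> 7 lines: heri big kbds vmqa zss jafgj hvjb
Final line 2: big

Answer: big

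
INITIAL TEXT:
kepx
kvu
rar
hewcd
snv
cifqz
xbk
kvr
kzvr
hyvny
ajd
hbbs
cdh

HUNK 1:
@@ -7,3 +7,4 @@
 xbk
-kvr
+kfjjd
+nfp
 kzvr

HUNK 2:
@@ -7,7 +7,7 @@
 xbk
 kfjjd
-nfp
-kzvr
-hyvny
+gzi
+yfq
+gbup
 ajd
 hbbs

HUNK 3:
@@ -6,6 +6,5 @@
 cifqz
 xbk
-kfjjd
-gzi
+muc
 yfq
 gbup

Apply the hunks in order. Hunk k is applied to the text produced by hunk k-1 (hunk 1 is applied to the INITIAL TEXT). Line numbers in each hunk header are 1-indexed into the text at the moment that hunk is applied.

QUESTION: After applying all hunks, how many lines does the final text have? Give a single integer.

Answer: 13

Derivation:
Hunk 1: at line 7 remove [kvr] add [kfjjd,nfp] -> 14 lines: kepx kvu rar hewcd snv cifqz xbk kfjjd nfp kzvr hyvny ajd hbbs cdh
Hunk 2: at line 7 remove [nfp,kzvr,hyvny] add [gzi,yfq,gbup] -> 14 lines: kepx kvu rar hewcd snv cifqz xbk kfjjd gzi yfq gbup ajd hbbs cdh
Hunk 3: at line 6 remove [kfjjd,gzi] add [muc] -> 13 lines: kepx kvu rar hewcd snv cifqz xbk muc yfq gbup ajd hbbs cdh
Final line count: 13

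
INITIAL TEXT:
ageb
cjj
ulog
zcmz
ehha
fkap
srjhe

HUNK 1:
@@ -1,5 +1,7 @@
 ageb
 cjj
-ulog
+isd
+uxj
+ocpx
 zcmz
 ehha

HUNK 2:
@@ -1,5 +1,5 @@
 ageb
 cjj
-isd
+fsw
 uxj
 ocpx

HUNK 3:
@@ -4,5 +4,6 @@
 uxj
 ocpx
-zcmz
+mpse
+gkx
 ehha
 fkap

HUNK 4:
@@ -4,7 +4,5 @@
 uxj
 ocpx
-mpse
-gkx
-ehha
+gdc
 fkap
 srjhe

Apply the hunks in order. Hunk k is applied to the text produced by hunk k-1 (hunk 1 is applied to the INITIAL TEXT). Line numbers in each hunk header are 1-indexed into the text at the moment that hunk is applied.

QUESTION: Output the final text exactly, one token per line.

Answer: ageb
cjj
fsw
uxj
ocpx
gdc
fkap
srjhe

Derivation:
Hunk 1: at line 1 remove [ulog] add [isd,uxj,ocpx] -> 9 lines: ageb cjj isd uxj ocpx zcmz ehha fkap srjhe
Hunk 2: at line 1 remove [isd] add [fsw] -> 9 lines: ageb cjj fsw uxj ocpx zcmz ehha fkap srjhe
Hunk 3: at line 4 remove [zcmz] add [mpse,gkx] -> 10 lines: ageb cjj fsw uxj ocpx mpse gkx ehha fkap srjhe
Hunk 4: at line 4 remove [mpse,gkx,ehha] add [gdc] -> 8 lines: ageb cjj fsw uxj ocpx gdc fkap srjhe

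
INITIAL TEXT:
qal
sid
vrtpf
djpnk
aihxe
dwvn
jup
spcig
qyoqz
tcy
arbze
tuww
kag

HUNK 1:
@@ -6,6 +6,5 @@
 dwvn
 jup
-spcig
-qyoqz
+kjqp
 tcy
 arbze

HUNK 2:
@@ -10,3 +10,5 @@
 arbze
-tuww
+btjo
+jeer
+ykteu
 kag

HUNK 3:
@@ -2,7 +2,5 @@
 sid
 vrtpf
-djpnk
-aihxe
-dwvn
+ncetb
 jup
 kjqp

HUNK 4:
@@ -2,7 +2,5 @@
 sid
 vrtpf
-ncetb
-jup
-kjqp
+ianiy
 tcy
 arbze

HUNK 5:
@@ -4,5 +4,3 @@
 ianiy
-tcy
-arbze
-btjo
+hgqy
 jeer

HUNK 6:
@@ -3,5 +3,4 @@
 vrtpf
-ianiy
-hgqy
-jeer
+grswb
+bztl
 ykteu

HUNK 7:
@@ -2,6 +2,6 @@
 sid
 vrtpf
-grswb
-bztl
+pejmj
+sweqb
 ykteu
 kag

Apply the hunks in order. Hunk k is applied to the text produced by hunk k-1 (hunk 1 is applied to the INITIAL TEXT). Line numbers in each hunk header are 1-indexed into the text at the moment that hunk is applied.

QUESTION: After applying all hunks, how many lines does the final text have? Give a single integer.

Hunk 1: at line 6 remove [spcig,qyoqz] add [kjqp] -> 12 lines: qal sid vrtpf djpnk aihxe dwvn jup kjqp tcy arbze tuww kag
Hunk 2: at line 10 remove [tuww] add [btjo,jeer,ykteu] -> 14 lines: qal sid vrtpf djpnk aihxe dwvn jup kjqp tcy arbze btjo jeer ykteu kag
Hunk 3: at line 2 remove [djpnk,aihxe,dwvn] add [ncetb] -> 12 lines: qal sid vrtpf ncetb jup kjqp tcy arbze btjo jeer ykteu kag
Hunk 4: at line 2 remove [ncetb,jup,kjqp] add [ianiy] -> 10 lines: qal sid vrtpf ianiy tcy arbze btjo jeer ykteu kag
Hunk 5: at line 4 remove [tcy,arbze,btjo] add [hgqy] -> 8 lines: qal sid vrtpf ianiy hgqy jeer ykteu kag
Hunk 6: at line 3 remove [ianiy,hgqy,jeer] add [grswb,bztl] -> 7 lines: qal sid vrtpf grswb bztl ykteu kag
Hunk 7: at line 2 remove [grswb,bztl] add [pejmj,sweqb] -> 7 lines: qal sid vrtpf pejmj sweqb ykteu kag
Final line count: 7

Answer: 7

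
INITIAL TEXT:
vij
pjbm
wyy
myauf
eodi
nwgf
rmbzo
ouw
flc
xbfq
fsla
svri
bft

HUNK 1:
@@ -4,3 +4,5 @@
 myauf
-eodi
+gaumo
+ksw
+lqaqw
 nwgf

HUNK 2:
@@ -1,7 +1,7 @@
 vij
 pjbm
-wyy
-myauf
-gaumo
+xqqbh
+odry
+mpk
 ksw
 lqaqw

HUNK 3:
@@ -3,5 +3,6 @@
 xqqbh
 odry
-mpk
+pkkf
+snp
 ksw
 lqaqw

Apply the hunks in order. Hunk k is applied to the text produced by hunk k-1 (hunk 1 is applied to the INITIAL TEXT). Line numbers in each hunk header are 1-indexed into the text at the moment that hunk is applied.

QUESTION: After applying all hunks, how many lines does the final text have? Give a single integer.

Hunk 1: at line 4 remove [eodi] add [gaumo,ksw,lqaqw] -> 15 lines: vij pjbm wyy myauf gaumo ksw lqaqw nwgf rmbzo ouw flc xbfq fsla svri bft
Hunk 2: at line 1 remove [wyy,myauf,gaumo] add [xqqbh,odry,mpk] -> 15 lines: vij pjbm xqqbh odry mpk ksw lqaqw nwgf rmbzo ouw flc xbfq fsla svri bft
Hunk 3: at line 3 remove [mpk] add [pkkf,snp] -> 16 lines: vij pjbm xqqbh odry pkkf snp ksw lqaqw nwgf rmbzo ouw flc xbfq fsla svri bft
Final line count: 16

Answer: 16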